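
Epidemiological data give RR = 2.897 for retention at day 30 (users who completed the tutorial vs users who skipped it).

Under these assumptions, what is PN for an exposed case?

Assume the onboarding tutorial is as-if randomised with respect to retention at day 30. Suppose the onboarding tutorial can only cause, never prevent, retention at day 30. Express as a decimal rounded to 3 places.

Under exogeneity and monotonicity, PN = (RR − 1) / RR = 1 − 1/RR.
PN = (2.897 − 1) / 2.897 = 1.897 / 2.897 ≈ 0.6548

PN ≈ 0.655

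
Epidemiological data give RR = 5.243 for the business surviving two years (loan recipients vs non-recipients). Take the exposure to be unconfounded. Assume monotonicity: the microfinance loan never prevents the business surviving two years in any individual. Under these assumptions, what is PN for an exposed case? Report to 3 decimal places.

PN ≈ 0.809

Under exogeneity and monotonicity, PN = (RR − 1) / RR = 1 − 1/RR.
PN = (5.243 − 1) / 5.243 = 4.243 / 5.243 ≈ 0.8093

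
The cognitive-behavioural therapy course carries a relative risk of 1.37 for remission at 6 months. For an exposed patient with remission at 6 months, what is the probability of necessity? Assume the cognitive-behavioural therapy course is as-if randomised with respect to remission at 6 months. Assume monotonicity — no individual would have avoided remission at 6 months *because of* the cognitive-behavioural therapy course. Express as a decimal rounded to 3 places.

PN ≈ 0.270

Under exogeneity and monotonicity, PN = (RR − 1) / RR = 1 − 1/RR.
PN = (1.37 − 1) / 1.37 = 0.37 / 1.37 ≈ 0.2701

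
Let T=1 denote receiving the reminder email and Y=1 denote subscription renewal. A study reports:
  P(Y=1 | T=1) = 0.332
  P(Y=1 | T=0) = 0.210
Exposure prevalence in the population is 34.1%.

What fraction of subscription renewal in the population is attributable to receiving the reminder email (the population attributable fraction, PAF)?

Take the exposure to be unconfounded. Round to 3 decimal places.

Let p₁ = 0.332, p₀ = 0.21.
Overall risk P(Y=1) = π·p₁ + (1−π)·p₀ = 0.341×0.332 + 0.659×0.21 = 0.2516.
Under exogeneity, PAF = [P(Y=1) − p₀] / P(Y=1).
PAF = (0.2516 − 0.21) / 0.2516 ≈ 0.1653

PAF ≈ 0.165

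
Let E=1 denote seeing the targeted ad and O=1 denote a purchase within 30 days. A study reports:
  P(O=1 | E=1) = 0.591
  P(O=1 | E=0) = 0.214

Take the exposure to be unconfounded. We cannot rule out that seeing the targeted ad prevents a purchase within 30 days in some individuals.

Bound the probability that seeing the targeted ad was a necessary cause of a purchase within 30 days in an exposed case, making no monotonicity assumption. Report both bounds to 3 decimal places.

0.638 ≤ PN ≤ 1.000

Let p₁ = 0.591, p₀ = 0.214.
Under exogeneity alone the bounds on PN are max{0,(p₁−p₀)/p₁} ≤ PN ≤ min{1,(1−p₀)/p₁}.
  lower = (p₁ − p₀)/p₁ = 0.377 / 0.591 ≈ 0.6379
  upper = min{1, (1 − p₀)/p₁} = 0.786 / 0.591 ≈ 1.3299 → capped at 1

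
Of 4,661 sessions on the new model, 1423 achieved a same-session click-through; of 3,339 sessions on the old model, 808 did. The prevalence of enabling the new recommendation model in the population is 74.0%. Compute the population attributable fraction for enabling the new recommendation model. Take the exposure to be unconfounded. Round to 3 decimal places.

PAF ≈ 0.162

p₁ = P(outcome | exposed) = 1423/4661 = 0.3053
p₀ = P(outcome | unexposed) = 808/3339 = 0.24199
Overall risk P(Y=1) = π·p₁ + (1−π)·p₀ = 0.74×0.3053 + 0.26×0.24199 = 0.28884.
Under exogeneity, PAF = [P(Y=1) − p₀] / P(Y=1).
PAF = (0.28884 − 0.24199) / 0.28884 ≈ 0.1622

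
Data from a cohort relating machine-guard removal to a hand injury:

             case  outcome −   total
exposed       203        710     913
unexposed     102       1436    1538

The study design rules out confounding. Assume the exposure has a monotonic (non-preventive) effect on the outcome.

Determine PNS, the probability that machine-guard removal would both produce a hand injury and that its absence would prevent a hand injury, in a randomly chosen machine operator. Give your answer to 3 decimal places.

PNS ≈ 0.156

p₁ = P(outcome | exposed) = 203/913 = 0.22234
p₀ = P(outcome | unexposed) = 102/1538 = 0.06632
Under exogeneity and monotonicity, PNS = p₁ − p₀.
PNS = 0.22234 − 0.06632 = 0.15602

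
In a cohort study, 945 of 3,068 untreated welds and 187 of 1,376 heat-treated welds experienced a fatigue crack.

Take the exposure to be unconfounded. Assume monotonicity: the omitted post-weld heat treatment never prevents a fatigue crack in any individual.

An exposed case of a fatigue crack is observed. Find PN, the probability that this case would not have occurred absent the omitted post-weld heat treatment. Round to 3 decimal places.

PN ≈ 0.559

p₁ = P(outcome | exposed) = 945/3068 = 0.30802
p₀ = P(outcome | unexposed) = 187/1376 = 0.1359
Under exogeneity and monotonicity, PN = (p₁ − p₀) / p₁.
PN = (0.30802 − 0.1359) / 0.30802 = 0.17212 / 0.30802 ≈ 0.5588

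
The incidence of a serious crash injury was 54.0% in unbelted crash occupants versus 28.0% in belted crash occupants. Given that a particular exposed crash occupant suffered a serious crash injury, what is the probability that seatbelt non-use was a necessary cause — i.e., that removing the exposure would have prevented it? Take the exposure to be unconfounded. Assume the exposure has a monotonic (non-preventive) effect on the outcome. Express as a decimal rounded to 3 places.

p₁ = 0.54, p₀ = 0.28.
Under exogeneity and monotonicity, PN = (p₁ − p₀) / p₁.
PN = (0.54 − 0.28) / 0.54 = 0.26 / 0.54 ≈ 0.4815

PN ≈ 0.481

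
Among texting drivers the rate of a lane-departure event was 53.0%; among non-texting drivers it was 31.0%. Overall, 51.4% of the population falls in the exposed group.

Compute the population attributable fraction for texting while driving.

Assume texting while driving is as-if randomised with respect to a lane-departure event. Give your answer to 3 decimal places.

p₁ = 0.53, p₀ = 0.31.
Overall risk P(Y=1) = π·p₁ + (1−π)·p₀ = 0.514×0.53 + 0.486×0.31 = 0.42308.
Under exogeneity, PAF = [P(Y=1) − p₀] / P(Y=1).
PAF = (0.42308 − 0.31) / 0.42308 ≈ 0.2673

PAF ≈ 0.267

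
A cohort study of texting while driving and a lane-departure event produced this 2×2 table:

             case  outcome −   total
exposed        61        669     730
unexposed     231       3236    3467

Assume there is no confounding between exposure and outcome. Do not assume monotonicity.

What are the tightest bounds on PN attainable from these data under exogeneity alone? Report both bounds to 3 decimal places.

0.203 ≤ PN ≤ 1.000

p₁ = P(outcome | exposed) = 61/730 = 0.083562
p₀ = P(outcome | unexposed) = 231/3467 = 0.066628
Under exogeneity alone the bounds on PN are max{0,(p₁−p₀)/p₁} ≤ PN ≤ min{1,(1−p₀)/p₁}.
  lower = (p₁ − p₀)/p₁ = 0.016933 / 0.083562 ≈ 0.2026
  upper = min{1, (1 − p₀)/p₁} = 0.93337 / 0.083562 ≈ 11.1699 → capped at 1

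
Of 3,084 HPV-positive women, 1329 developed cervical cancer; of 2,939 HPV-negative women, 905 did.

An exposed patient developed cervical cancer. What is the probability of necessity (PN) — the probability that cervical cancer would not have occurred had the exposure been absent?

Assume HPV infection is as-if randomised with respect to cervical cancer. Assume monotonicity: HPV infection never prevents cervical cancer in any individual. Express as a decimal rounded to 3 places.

PN ≈ 0.285

p₁ = P(outcome | exposed) = 1329/3084 = 0.43093
p₀ = P(outcome | unexposed) = 905/2939 = 0.30793
Under exogeneity and monotonicity, PN = (p₁ − p₀) / p₁.
PN = (0.43093 − 0.30793) / 0.43093 = 0.12301 / 0.43093 ≈ 0.2854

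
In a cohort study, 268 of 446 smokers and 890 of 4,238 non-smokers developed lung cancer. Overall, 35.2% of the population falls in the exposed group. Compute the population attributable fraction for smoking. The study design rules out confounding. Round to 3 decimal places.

PAF ≈ 0.396

p₁ = P(outcome | exposed) = 268/446 = 0.6009
p₀ = P(outcome | unexposed) = 890/4238 = 0.21
Overall risk P(Y=1) = π·p₁ + (1−π)·p₀ = 0.352×0.6009 + 0.648×0.21 = 0.3476.
Under exogeneity, PAF = [P(Y=1) − p₀] / P(Y=1).
PAF = (0.3476 − 0.21) / 0.3476 ≈ 0.3958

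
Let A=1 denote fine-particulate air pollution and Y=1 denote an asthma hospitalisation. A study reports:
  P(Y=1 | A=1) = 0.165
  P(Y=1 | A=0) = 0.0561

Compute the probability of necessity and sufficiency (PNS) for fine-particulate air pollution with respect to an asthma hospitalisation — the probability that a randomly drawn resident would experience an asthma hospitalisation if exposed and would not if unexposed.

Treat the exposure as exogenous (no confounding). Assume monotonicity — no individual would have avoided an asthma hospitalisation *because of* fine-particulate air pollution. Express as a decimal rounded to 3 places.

Let p₁ = 0.165, p₀ = 0.0561.
Under exogeneity and monotonicity, PNS = p₁ − p₀.
PNS = 0.165 − 0.0561 = 0.1089

PNS ≈ 0.109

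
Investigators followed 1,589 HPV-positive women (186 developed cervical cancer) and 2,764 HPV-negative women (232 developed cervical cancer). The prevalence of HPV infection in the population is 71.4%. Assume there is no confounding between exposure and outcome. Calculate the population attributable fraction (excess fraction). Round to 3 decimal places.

PAF ≈ 0.220

p₁ = P(outcome | exposed) = 186/1589 = 0.11705
p₀ = P(outcome | unexposed) = 232/2764 = 0.083936
Overall risk P(Y=1) = π·p₁ + (1−π)·p₀ = 0.714×0.11705 + 0.286×0.083936 = 0.10758.
Under exogeneity, PAF = [P(Y=1) − p₀] / P(Y=1).
PAF = (0.10758 − 0.083936) / 0.10758 ≈ 0.2198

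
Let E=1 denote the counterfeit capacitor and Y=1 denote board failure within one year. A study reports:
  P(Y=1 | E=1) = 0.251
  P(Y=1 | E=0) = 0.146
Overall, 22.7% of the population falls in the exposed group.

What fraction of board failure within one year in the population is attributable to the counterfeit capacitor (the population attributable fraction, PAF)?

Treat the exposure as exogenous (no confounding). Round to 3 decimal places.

Let p₁ = 0.251, p₀ = 0.146.
Overall risk P(Y=1) = π·p₁ + (1−π)·p₀ = 0.227×0.251 + 0.773×0.146 = 0.16983.
Under exogeneity, PAF = [P(Y=1) − p₀] / P(Y=1).
PAF = (0.16983 − 0.146) / 0.16983 ≈ 0.1403

PAF ≈ 0.140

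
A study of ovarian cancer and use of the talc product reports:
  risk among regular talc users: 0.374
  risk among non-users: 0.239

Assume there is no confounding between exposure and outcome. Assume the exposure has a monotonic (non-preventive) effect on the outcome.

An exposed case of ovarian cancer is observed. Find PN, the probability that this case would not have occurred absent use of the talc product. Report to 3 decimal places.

Let p₁ = 0.374, p₀ = 0.239.
Under exogeneity and monotonicity, PN = (p₁ − p₀) / p₁.
PN = (0.374 − 0.239) / 0.374 = 0.135 / 0.374 ≈ 0.3610

PN ≈ 0.361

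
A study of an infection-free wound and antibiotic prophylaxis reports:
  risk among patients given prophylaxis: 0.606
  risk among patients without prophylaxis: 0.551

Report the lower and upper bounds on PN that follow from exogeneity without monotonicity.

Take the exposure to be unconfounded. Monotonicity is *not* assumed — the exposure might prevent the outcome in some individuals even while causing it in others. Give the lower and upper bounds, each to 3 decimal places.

0.091 ≤ PN ≤ 0.741

Let p₁ = 0.606, p₀ = 0.551.
Under exogeneity alone the bounds on PN are max{0,(p₁−p₀)/p₁} ≤ PN ≤ min{1,(1−p₀)/p₁}.
  lower = (p₁ − p₀)/p₁ = 0.055 / 0.606 ≈ 0.0908
  upper = min{1, (1 − p₀)/p₁} = 0.449 / 0.606 ≈ 0.7409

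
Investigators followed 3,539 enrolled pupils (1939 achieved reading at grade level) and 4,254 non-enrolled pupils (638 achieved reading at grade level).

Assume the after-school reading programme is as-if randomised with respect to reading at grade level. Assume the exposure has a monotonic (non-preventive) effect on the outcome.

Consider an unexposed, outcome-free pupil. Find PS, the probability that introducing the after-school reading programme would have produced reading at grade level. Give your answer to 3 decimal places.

PS ≈ 0.468

p₁ = P(outcome | exposed) = 1939/3539 = 0.54789
p₀ = P(outcome | unexposed) = 638/4254 = 0.14998
Under exogeneity and monotonicity, PS = (p₁ − p₀) / (1 − p₀).
PS = (0.54789 − 0.14998) / (1 − 0.14998) = 0.39792 / 0.85002 ≈ 0.4681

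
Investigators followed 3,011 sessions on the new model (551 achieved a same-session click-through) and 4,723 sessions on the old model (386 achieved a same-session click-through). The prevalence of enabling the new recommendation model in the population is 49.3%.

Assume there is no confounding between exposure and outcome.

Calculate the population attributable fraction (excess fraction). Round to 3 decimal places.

p₁ = P(outcome | exposed) = 551/3011 = 0.183
p₀ = P(outcome | unexposed) = 386/4723 = 0.081728
Overall risk P(Y=1) = π·p₁ + (1−π)·p₀ = 0.493×0.183 + 0.507×0.081728 = 0.13165.
Under exogeneity, PAF = [P(Y=1) − p₀] / P(Y=1).
PAF = (0.13165 − 0.081728) / 0.13165 ≈ 0.3792

PAF ≈ 0.379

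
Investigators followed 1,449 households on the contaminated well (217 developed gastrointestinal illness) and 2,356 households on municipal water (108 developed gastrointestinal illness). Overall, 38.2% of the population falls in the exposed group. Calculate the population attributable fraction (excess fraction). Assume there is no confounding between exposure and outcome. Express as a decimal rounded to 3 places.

PAF ≈ 0.464

p₁ = P(outcome | exposed) = 217/1449 = 0.14976
p₀ = P(outcome | unexposed) = 108/2356 = 0.04584
Overall risk P(Y=1) = π·p₁ + (1−π)·p₀ = 0.382×0.14976 + 0.618×0.04584 = 0.085537.
Under exogeneity, PAF = [P(Y=1) − p₀] / P(Y=1).
PAF = (0.085537 − 0.04584) / 0.085537 ≈ 0.4641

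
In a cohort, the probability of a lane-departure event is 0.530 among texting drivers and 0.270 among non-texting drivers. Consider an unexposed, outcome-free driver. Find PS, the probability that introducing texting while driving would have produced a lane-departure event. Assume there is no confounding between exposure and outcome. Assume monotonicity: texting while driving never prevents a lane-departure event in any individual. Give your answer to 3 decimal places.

PS ≈ 0.356

Let p₁ = 0.53, p₀ = 0.27.
Under exogeneity and monotonicity, PS = (p₁ − p₀) / (1 − p₀).
PS = (0.53 − 0.27) / (1 − 0.27) = 0.26 / 0.73 ≈ 0.3562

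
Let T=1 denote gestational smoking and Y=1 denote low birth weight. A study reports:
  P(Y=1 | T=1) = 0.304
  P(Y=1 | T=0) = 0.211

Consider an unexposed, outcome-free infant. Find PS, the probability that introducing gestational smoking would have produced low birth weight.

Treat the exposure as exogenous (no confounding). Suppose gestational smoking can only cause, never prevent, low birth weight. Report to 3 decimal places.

PS ≈ 0.118

Let p₁ = 0.304, p₀ = 0.211.
Under exogeneity and monotonicity, PS = (p₁ − p₀) / (1 − p₀).
PS = (0.304 − 0.211) / (1 − 0.211) = 0.093 / 0.789 ≈ 0.1179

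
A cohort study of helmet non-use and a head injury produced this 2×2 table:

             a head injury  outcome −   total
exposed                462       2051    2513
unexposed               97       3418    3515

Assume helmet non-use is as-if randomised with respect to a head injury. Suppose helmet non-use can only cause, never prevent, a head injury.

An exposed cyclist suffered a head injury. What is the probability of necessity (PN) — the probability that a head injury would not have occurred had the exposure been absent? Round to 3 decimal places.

PN ≈ 0.850

p₁ = P(outcome | exposed) = 462/2513 = 0.18384
p₀ = P(outcome | unexposed) = 97/3515 = 0.027596
Under exogeneity and monotonicity, PN = (p₁ − p₀) / p₁.
PN = (0.18384 − 0.027596) / 0.18384 = 0.15625 / 0.18384 ≈ 0.8499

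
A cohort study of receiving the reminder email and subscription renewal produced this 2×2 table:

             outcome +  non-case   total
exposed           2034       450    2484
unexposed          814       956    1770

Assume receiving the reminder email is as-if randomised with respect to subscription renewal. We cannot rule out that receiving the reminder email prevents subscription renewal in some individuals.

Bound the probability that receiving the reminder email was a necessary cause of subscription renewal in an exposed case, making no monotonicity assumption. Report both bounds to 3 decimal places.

0.438 ≤ PN ≤ 0.660

p₁ = P(outcome | exposed) = 2034/2484 = 0.81884
p₀ = P(outcome | unexposed) = 814/1770 = 0.45989
Under exogeneity alone the bounds on PN are max{0,(p₁−p₀)/p₁} ≤ PN ≤ min{1,(1−p₀)/p₁}.
  lower = (p₁ − p₀)/p₁ = 0.35895 / 0.81884 ≈ 0.4384
  upper = min{1, (1 − p₀)/p₁} = 0.54011 / 0.81884 ≈ 0.6596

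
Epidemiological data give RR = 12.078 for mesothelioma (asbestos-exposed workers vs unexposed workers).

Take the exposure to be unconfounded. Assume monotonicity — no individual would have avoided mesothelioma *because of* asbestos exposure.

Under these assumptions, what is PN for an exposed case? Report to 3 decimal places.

Under exogeneity and monotonicity, PN = (RR − 1) / RR = 1 − 1/RR.
PN = (12.078 − 1) / 12.078 = 11.08 / 12.078 ≈ 0.9172

PN ≈ 0.917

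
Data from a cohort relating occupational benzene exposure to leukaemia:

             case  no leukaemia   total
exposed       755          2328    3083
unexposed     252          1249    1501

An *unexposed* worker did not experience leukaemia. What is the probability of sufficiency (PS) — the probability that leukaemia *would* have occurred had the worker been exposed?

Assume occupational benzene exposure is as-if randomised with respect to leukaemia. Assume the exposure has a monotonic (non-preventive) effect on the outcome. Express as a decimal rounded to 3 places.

p₁ = P(outcome | exposed) = 755/3083 = 0.24489
p₀ = P(outcome | unexposed) = 252/1501 = 0.16789
Under exogeneity and monotonicity, PS = (p₁ − p₀)/(1 − p₀).
PS = (0.24489 − 0.16789) / 0.83211 ≈ 0.0925

PS ≈ 0.093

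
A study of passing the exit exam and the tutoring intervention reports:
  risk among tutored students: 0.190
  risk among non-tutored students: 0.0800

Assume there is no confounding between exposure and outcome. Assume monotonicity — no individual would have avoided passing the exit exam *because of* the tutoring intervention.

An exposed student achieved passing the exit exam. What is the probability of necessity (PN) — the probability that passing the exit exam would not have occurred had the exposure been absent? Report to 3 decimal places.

PN ≈ 0.579

Let p₁ = 0.19, p₀ = 0.08.
Under exogeneity and monotonicity, PN = (p₁ − p₀) / p₁.
PN = (0.19 − 0.08) / 0.19 = 0.11 / 0.19 ≈ 0.5789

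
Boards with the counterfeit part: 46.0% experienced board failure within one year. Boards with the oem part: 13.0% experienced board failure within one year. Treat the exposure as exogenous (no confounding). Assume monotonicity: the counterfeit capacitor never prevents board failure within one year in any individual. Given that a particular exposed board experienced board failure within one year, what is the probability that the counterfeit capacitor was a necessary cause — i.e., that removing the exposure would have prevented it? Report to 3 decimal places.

PN ≈ 0.717

p₁ = 0.46, p₀ = 0.13.
Under exogeneity and monotonicity, PN = (p₁ − p₀) / p₁.
PN = (0.46 − 0.13) / 0.46 = 0.33 / 0.46 ≈ 0.7174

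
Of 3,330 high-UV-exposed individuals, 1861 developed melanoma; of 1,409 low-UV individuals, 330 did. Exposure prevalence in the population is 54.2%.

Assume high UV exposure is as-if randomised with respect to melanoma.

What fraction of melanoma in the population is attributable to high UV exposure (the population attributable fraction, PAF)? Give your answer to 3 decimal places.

PAF ≈ 0.429

p₁ = P(outcome | exposed) = 1861/3330 = 0.55886
p₀ = P(outcome | unexposed) = 330/1409 = 0.23421
Overall risk P(Y=1) = π·p₁ + (1−π)·p₀ = 0.542×0.55886 + 0.458×0.23421 = 0.41017.
Under exogeneity, PAF = [P(Y=1) − p₀] / P(Y=1).
PAF = (0.41017 − 0.23421) / 0.41017 ≈ 0.4290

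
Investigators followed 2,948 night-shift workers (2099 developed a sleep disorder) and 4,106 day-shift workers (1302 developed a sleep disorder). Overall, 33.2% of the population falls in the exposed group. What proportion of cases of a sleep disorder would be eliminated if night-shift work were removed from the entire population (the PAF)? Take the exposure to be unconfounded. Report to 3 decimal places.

PAF ≈ 0.293

p₁ = P(outcome | exposed) = 2099/2948 = 0.71201
p₀ = P(outcome | unexposed) = 1302/4106 = 0.3171
Overall risk P(Y=1) = π·p₁ + (1−π)·p₀ = 0.332×0.71201 + 0.668×0.3171 = 0.44821.
Under exogeneity, PAF = [P(Y=1) − p₀] / P(Y=1).
PAF = (0.44821 − 0.3171) / 0.44821 ≈ 0.2925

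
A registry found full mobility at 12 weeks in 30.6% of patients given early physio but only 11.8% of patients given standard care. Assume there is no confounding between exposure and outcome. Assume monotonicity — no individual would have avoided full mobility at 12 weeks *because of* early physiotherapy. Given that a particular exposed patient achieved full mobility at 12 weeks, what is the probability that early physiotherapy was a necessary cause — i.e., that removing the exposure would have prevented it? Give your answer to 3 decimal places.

p₁ = 0.306, p₀ = 0.118.
Under exogeneity and monotonicity, PN = (p₁ − p₀) / p₁.
PN = (0.306 − 0.118) / 0.306 = 0.188 / 0.306 ≈ 0.6144

PN ≈ 0.614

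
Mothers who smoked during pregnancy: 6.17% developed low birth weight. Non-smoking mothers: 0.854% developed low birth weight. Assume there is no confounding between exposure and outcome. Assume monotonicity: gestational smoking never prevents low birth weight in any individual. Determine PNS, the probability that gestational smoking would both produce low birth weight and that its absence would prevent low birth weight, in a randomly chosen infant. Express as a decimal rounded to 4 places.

p₁ = 0.0617, p₀ = 0.00854.
Under exogeneity and monotonicity, PNS = p₁ − p₀.
PNS = 0.0617 − 0.00854 = 0.05316

PNS ≈ 0.0532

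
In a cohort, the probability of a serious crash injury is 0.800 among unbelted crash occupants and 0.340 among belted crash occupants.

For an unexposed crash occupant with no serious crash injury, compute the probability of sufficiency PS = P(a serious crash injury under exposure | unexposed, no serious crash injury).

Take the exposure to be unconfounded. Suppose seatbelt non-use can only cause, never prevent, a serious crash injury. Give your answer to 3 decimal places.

PS ≈ 0.697

Let p₁ = 0.8, p₀ = 0.34.
Under exogeneity and monotonicity, PS = (p₁ − p₀) / (1 − p₀).
PS = (0.8 − 0.34) / (1 − 0.34) = 0.46 / 0.66 ≈ 0.6970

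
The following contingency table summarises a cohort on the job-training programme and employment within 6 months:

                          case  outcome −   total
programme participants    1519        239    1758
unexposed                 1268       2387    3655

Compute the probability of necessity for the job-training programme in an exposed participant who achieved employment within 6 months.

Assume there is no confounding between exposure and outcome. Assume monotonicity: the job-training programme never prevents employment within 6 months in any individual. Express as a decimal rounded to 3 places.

PN ≈ 0.598

p₁ = P(outcome | exposed) = 1519/1758 = 0.86405
p₀ = P(outcome | unexposed) = 1268/3655 = 0.34692
Under exogeneity and monotonicity, PN = (p₁ − p₀)/p₁.
PN = (0.86405 − 0.34692) / 0.86405 ≈ 0.5985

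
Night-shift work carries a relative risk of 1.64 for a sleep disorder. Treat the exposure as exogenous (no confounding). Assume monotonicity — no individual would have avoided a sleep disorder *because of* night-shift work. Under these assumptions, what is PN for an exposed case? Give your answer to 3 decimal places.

Under exogeneity and monotonicity, PN = (RR − 1) / RR = 1 − 1/RR.
PN = (1.64 − 1) / 1.64 = 0.64 / 1.64 ≈ 0.3902

PN ≈ 0.390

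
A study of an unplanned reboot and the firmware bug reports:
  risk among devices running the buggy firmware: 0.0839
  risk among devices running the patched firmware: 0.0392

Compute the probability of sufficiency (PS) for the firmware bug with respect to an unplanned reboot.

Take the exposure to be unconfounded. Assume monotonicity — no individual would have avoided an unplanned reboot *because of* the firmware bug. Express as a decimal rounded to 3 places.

PS ≈ 0.047

Let p₁ = 0.0839, p₀ = 0.0392.
Under exogeneity and monotonicity, PS = (p₁ − p₀) / (1 − p₀).
PS = (0.0839 − 0.0392) / (1 − 0.0392) = 0.0447 / 0.9608 ≈ 0.0465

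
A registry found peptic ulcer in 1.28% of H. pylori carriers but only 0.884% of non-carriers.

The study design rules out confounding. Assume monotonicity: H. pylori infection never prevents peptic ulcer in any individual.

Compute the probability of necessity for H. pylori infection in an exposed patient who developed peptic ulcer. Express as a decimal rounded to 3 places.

p₁ = 0.0128, p₀ = 0.00884.
Under exogeneity and monotonicity, PN = (p₁ − p₀) / p₁.
PN = (0.0128 − 0.00884) / 0.0128 = 0.00396 / 0.0128 ≈ 0.3094

PN ≈ 0.309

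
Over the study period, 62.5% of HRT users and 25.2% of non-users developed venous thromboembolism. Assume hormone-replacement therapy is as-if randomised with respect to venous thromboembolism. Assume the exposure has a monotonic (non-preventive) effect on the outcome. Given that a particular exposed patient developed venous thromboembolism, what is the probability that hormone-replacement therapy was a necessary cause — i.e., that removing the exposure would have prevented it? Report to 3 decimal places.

PN ≈ 0.597

p₁ = 0.625, p₀ = 0.252.
Under exogeneity and monotonicity, PN = (p₁ − p₀) / p₁.
PN = (0.625 − 0.252) / 0.625 = 0.373 / 0.625 ≈ 0.5968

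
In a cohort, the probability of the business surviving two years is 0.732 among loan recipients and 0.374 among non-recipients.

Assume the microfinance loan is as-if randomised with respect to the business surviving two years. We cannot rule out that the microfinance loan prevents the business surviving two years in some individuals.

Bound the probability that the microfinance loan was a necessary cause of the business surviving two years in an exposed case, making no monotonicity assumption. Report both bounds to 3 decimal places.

0.489 ≤ PN ≤ 0.855

Let p₁ = 0.732, p₀ = 0.374.
Under exogeneity alone the bounds on PN are max{0,(p₁−p₀)/p₁} ≤ PN ≤ min{1,(1−p₀)/p₁}.
  lower = (p₁ − p₀)/p₁ = 0.358 / 0.732 ≈ 0.4891
  upper = min{1, (1 − p₀)/p₁} = 0.626 / 0.732 ≈ 0.8552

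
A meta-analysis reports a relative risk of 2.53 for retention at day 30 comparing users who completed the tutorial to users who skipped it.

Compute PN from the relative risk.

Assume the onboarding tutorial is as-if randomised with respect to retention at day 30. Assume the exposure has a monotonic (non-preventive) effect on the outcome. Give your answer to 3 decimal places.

PN ≈ 0.605

Under exogeneity and monotonicity, PN = (RR − 1) / RR = 1 − 1/RR.
PN = (2.53 − 1) / 2.53 = 1.53 / 2.53 ≈ 0.6047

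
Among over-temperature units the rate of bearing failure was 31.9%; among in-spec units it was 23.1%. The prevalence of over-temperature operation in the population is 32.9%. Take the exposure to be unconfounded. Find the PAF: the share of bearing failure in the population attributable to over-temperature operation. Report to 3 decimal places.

p₁ = 0.319, p₀ = 0.231.
Overall risk P(Y=1) = π·p₁ + (1−π)·p₀ = 0.329×0.319 + 0.671×0.231 = 0.25995.
Under exogeneity, PAF = [P(Y=1) − p₀] / P(Y=1).
PAF = (0.25995 − 0.231) / 0.25995 ≈ 0.1114

PAF ≈ 0.111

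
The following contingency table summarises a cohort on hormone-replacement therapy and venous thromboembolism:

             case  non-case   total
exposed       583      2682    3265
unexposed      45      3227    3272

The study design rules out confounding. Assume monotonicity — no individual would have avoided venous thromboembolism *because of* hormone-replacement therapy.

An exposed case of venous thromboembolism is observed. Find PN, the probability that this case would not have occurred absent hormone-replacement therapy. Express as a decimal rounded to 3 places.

PN ≈ 0.923

p₁ = P(outcome | exposed) = 583/3265 = 0.17856
p₀ = P(outcome | unexposed) = 45/3272 = 0.013753
Under exogeneity and monotonicity, PN = (p₁ − p₀) / p₁.
PN = (0.17856 − 0.013753) / 0.17856 = 0.16481 / 0.17856 ≈ 0.9230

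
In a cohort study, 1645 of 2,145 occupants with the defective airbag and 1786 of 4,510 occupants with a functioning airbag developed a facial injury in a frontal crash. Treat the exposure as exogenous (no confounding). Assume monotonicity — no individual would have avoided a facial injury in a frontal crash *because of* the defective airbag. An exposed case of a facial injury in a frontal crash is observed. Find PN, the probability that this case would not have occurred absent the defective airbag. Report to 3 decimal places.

PN ≈ 0.484

p₁ = P(outcome | exposed) = 1645/2145 = 0.7669
p₀ = P(outcome | unexposed) = 1786/4510 = 0.39601
Under exogeneity and monotonicity, PN = (p₁ − p₀) / p₁.
PN = (0.7669 − 0.39601) / 0.7669 = 0.37089 / 0.7669 ≈ 0.4836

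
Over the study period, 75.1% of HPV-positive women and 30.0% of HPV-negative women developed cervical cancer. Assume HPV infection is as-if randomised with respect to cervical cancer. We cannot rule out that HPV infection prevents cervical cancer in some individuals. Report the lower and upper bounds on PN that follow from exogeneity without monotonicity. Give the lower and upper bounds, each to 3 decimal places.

0.601 ≤ PN ≤ 0.932

p₁ = 0.751, p₀ = 0.3.
Under exogeneity alone the bounds on PN are max{0,(p₁−p₀)/p₁} ≤ PN ≤ min{1,(1−p₀)/p₁}.
  lower = (p₁ − p₀)/p₁ = 0.451 / 0.751 ≈ 0.6005
  upper = min{1, (1 − p₀)/p₁} = 0.7 / 0.751 ≈ 0.9321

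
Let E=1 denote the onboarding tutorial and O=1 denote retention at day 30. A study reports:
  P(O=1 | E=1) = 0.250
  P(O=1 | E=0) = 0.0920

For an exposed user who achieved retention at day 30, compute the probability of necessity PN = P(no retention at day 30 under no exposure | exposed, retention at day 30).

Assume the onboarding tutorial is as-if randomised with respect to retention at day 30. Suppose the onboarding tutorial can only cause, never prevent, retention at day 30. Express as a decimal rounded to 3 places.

PN ≈ 0.632

Let p₁ = 0.25, p₀ = 0.092.
Under exogeneity and monotonicity, PN = (p₁ − p₀) / p₁.
PN = (0.25 − 0.092) / 0.25 = 0.158 / 0.25 ≈ 0.6320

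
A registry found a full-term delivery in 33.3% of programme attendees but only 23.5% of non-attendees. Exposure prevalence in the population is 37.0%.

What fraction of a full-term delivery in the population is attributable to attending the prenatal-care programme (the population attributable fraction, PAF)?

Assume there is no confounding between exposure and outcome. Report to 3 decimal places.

PAF ≈ 0.134

p₁ = 0.333, p₀ = 0.235.
Overall risk P(Y=1) = π·p₁ + (1−π)·p₀ = 0.37×0.333 + 0.63×0.235 = 0.27126.
Under exogeneity, PAF = [P(Y=1) − p₀] / P(Y=1).
PAF = (0.27126 − 0.235) / 0.27126 ≈ 0.1337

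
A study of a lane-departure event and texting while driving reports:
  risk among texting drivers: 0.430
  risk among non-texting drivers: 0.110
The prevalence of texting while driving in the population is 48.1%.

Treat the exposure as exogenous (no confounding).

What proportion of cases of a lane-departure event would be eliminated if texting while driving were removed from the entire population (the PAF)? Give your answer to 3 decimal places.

Let p₁ = 0.43, p₀ = 0.11.
Overall risk P(Y=1) = π·p₁ + (1−π)·p₀ = 0.481×0.43 + 0.519×0.11 = 0.26392.
Under exogeneity, PAF = [P(Y=1) − p₀] / P(Y=1).
PAF = (0.26392 − 0.11) / 0.26392 ≈ 0.5832

PAF ≈ 0.583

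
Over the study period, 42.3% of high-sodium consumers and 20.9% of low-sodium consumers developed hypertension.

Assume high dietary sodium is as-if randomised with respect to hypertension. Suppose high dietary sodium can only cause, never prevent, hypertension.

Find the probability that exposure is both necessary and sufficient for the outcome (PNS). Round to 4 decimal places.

PNS ≈ 0.2140

p₁ = 0.423, p₀ = 0.209.
Under exogeneity and monotonicity, PNS = p₁ − p₀.
PNS = 0.423 − 0.209 = 0.214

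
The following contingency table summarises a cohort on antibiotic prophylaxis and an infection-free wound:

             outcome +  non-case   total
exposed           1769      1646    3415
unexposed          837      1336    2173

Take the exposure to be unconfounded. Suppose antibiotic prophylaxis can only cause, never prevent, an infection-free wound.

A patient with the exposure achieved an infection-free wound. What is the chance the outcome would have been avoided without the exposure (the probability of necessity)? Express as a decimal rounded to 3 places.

PN ≈ 0.256

p₁ = P(outcome | exposed) = 1769/3415 = 0.51801
p₀ = P(outcome | unexposed) = 837/2173 = 0.38518
Under exogeneity and monotonicity, PN = (p₁ − p₀) / p₁.
PN = (0.51801 − 0.38518) / 0.51801 = 0.13283 / 0.51801 ≈ 0.2564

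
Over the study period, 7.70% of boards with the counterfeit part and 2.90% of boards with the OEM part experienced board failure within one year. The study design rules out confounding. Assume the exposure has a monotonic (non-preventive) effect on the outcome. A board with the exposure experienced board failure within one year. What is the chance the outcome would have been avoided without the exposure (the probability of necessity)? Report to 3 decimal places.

p₁ = 0.077, p₀ = 0.029.
Under exogeneity and monotonicity, PN = (p₁ − p₀) / p₁.
PN = (0.077 − 0.029) / 0.077 = 0.048 / 0.077 ≈ 0.6234

PN ≈ 0.623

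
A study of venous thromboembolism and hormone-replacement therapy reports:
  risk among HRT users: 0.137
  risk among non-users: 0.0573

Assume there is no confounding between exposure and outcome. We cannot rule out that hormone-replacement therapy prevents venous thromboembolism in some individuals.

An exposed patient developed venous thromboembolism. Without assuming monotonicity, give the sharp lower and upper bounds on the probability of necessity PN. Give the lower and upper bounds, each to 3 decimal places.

Let p₁ = 0.137, p₀ = 0.0573.
Under exogeneity alone the bounds on PN are max{0,(p₁−p₀)/p₁} ≤ PN ≤ min{1,(1−p₀)/p₁}.
  lower = (p₁ − p₀)/p₁ = 0.0797 / 0.137 ≈ 0.5818
  upper = min{1, (1 − p₀)/p₁} = 0.9427 / 0.137 ≈ 6.8810 → capped at 1

0.582 ≤ PN ≤ 1.000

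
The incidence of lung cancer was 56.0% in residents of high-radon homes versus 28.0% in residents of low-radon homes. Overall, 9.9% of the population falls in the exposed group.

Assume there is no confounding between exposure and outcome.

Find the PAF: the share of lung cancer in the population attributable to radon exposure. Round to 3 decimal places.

p₁ = 0.56, p₀ = 0.28.
Overall risk P(Y=1) = π·p₁ + (1−π)·p₀ = 0.099×0.56 + 0.901×0.28 = 0.30772.
Under exogeneity, PAF = [P(Y=1) − p₀] / P(Y=1).
PAF = (0.30772 − 0.28) / 0.30772 ≈ 0.0901

PAF ≈ 0.090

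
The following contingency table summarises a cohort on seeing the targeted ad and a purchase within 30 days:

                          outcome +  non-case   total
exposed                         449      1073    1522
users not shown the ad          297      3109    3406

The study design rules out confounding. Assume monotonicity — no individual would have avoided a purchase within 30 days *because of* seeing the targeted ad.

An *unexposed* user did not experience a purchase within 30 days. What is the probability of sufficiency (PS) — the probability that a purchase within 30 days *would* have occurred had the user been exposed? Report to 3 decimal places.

p₁ = P(outcome | exposed) = 449/1522 = 0.29501
p₀ = P(outcome | unexposed) = 297/3406 = 0.087199
Under exogeneity and monotonicity, PS = (p₁ − p₀) / (1 − p₀).
PS = (0.29501 − 0.087199) / (1 − 0.087199) = 0.20781 / 0.9128 ≈ 0.2277

PS ≈ 0.228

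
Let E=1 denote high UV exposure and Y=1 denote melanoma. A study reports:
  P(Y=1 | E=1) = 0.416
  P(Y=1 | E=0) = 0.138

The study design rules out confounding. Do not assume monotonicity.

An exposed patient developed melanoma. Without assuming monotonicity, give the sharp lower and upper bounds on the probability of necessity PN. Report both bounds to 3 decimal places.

Let p₁ = 0.416, p₀ = 0.138.
Under exogeneity alone the bounds on PN are max{0,(p₁−p₀)/p₁} ≤ PN ≤ min{1,(1−p₀)/p₁}.
  lower = (p₁ − p₀)/p₁ = 0.278 / 0.416 ≈ 0.6683
  upper = min{1, (1 − p₀)/p₁} = 0.862 / 0.416 ≈ 2.0721 → capped at 1

0.668 ≤ PN ≤ 1.000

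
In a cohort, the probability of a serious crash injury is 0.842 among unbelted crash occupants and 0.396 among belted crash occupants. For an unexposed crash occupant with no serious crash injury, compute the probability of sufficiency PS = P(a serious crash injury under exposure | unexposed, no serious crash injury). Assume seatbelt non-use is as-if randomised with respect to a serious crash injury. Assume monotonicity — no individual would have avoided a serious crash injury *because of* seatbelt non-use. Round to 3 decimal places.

Let p₁ = 0.842, p₀ = 0.396.
Under exogeneity and monotonicity, PS = (p₁ − p₀) / (1 − p₀).
PS = (0.842 − 0.396) / (1 − 0.396) = 0.446 / 0.604 ≈ 0.7384

PS ≈ 0.738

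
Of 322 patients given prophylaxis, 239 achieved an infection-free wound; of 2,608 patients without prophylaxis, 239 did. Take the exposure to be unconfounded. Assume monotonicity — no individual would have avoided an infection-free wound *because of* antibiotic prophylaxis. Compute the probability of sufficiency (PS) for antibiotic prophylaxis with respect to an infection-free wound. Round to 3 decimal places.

PS ≈ 0.716

p₁ = P(outcome | exposed) = 239/322 = 0.74224
p₀ = P(outcome | unexposed) = 239/2608 = 0.091641
Under exogeneity and monotonicity, PS = (p₁ − p₀) / (1 − p₀).
PS = (0.74224 − 0.091641) / (1 − 0.091641) = 0.65059 / 0.90836 ≈ 0.7162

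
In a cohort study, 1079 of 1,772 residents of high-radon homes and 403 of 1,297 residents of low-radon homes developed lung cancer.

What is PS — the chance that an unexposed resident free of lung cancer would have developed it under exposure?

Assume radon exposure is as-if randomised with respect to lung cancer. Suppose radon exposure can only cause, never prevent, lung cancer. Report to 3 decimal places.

PS ≈ 0.433

p₁ = P(outcome | exposed) = 1079/1772 = 0.60892
p₀ = P(outcome | unexposed) = 403/1297 = 0.31072
Under exogeneity and monotonicity, PS = (p₁ − p₀) / (1 − p₀).
PS = (0.60892 − 0.31072) / (1 − 0.31072) = 0.2982 / 0.68928 ≈ 0.4326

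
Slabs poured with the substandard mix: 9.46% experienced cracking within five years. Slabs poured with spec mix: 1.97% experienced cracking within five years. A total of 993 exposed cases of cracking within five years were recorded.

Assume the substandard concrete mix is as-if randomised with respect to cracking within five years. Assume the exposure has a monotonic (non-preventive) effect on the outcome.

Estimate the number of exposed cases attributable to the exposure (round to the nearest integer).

p₁ = 0.0946, p₀ = 0.0197.
PN = (p₁ − p₀)/p₁ = (0.0946 − 0.0197) / 0.0946 ≈ 0.79175.
Attributable cases ≈ PN × (exposed cases) = 0.79175 × 993 ≈ 786.21.

about 786 cases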